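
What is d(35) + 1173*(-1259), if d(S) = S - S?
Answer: -1476807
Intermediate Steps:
d(S) = 0
d(35) + 1173*(-1259) = 0 + 1173*(-1259) = 0 - 1476807 = -1476807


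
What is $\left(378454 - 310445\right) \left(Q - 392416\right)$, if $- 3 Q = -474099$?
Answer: $-15940153447$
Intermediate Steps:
$Q = 158033$ ($Q = \left(- \frac{1}{3}\right) \left(-474099\right) = 158033$)
$\left(378454 - 310445\right) \left(Q - 392416\right) = \left(378454 - 310445\right) \left(158033 - 392416\right) = 68009 \left(158033 - 392416\right) = 68009 \left(-234383\right) = -15940153447$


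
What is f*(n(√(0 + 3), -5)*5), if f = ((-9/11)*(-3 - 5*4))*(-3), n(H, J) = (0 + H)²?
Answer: -9315/11 ≈ -846.82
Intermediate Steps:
n(H, J) = H²
f = -621/11 (f = ((-9*1/11)*(-3 - 20))*(-3) = -9/11*(-23)*(-3) = (207/11)*(-3) = -621/11 ≈ -56.455)
f*(n(√(0 + 3), -5)*5) = -621*(√(0 + 3))²*5/11 = -621*(√3)²*5/11 = -1863*5/11 = -621/11*15 = -9315/11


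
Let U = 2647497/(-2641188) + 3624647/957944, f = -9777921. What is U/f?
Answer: -15036795501/52861576137127384 ≈ -2.8446e-7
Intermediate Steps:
U = 45110386503/16218655112 (U = 2647497*(-1/2641188) + 3624647*(1/957944) = -882499/880396 + 278819/73688 = 45110386503/16218655112 ≈ 2.7814)
U/f = (45110386503/16218655112)/(-9777921) = (45110386503/16218655112)*(-1/9777921) = -15036795501/52861576137127384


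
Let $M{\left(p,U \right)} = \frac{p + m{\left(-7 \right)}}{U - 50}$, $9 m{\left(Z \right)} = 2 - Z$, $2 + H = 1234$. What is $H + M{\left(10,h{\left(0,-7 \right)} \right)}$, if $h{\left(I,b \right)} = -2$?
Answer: $\frac{64053}{52} \approx 1231.8$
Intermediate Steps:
$H = 1232$ ($H = -2 + 1234 = 1232$)
$m{\left(Z \right)} = \frac{2}{9} - \frac{Z}{9}$ ($m{\left(Z \right)} = \frac{2 - Z}{9} = \frac{2}{9} - \frac{Z}{9}$)
$M{\left(p,U \right)} = \frac{1 + p}{-50 + U}$ ($M{\left(p,U \right)} = \frac{p + \left(\frac{2}{9} - - \frac{7}{9}\right)}{U - 50} = \frac{p + \left(\frac{2}{9} + \frac{7}{9}\right)}{-50 + U} = \frac{p + 1}{-50 + U} = \frac{1 + p}{-50 + U}$)
$H + M{\left(10,h{\left(0,-7 \right)} \right)} = 1232 + \frac{1 + 10}{-50 - 2} = 1232 + \frac{1}{-52} \cdot 11 = 1232 - \frac{11}{52} = \frac{64053}{52}$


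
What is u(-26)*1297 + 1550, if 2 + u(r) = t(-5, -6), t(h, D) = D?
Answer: -8826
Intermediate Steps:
u(r) = -8 (u(r) = -2 - 6 = -8)
u(-26)*1297 + 1550 = -8*1297 + 1550 = -10376 + 1550 = -8826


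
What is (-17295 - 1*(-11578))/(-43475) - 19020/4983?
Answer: -266135563/72211975 ≈ -3.6855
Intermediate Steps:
(-17295 - 1*(-11578))/(-43475) - 19020/4983 = (-17295 + 11578)*(-1/43475) - 19020*1/4983 = -5717*(-1/43475) - 6340/1661 = 5717/43475 - 6340/1661 = -266135563/72211975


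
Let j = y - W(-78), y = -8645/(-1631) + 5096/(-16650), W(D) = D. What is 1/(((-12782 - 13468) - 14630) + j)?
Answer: -1939725/79134971759 ≈ -2.4512e-5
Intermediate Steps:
y = 9687691/1939725 (y = -8645*(-1/1631) + 5096*(-1/16650) = 1235/233 - 2548/8325 = 9687691/1939725 ≈ 4.9944)
j = 160986241/1939725 (j = 9687691/1939725 - 1*(-78) = 9687691/1939725 + 78 = 160986241/1939725 ≈ 82.994)
1/(((-12782 - 13468) - 14630) + j) = 1/(((-12782 - 13468) - 14630) + 160986241/1939725) = 1/((-26250 - 14630) + 160986241/1939725) = 1/(-40880 + 160986241/1939725) = 1/(-79134971759/1939725) = -1939725/79134971759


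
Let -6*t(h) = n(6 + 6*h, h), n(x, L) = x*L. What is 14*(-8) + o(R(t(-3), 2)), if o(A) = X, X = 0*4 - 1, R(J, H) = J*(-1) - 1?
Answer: -113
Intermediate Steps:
n(x, L) = L*x
t(h) = -h*(6 + 6*h)/6
R(J, H) = -1 - J (R(J, H) = -J - 1 = -1 - J)
X = -1 (X = 0 - 1 = -1)
o(A) = -1
14*(-8) + o(R(t(-3), 2)) = 14*(-8) - 1 = -112 - 1 = -113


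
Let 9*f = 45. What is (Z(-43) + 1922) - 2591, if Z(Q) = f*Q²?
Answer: 8576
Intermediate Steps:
f = 5 (f = (⅑)*45 = 5)
Z(Q) = 5*Q²
(Z(-43) + 1922) - 2591 = (5*(-43)² + 1922) - 2591 = (5*1849 + 1922) - 2591 = (9245 + 1922) - 2591 = 11167 - 2591 = 8576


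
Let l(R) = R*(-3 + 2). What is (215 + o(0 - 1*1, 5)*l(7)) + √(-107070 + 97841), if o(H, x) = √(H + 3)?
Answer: 215 - 7*√2 + I*√9229 ≈ 205.1 + 96.068*I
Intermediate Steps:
l(R) = -R (l(R) = R*(-1) = -R)
o(H, x) = √(3 + H)
(215 + o(0 - 1*1, 5)*l(7)) + √(-107070 + 97841) = (215 + √(3 + (0 - 1*1))*(-1*7)) + √(-107070 + 97841) = (215 + √(3 + (0 - 1))*(-7)) + √(-9229) = (215 + √(3 - 1)*(-7)) + I*√9229 = (215 + √2*(-7)) + I*√9229 = (215 - 7*√2) + I*√9229 = 215 - 7*√2 + I*√9229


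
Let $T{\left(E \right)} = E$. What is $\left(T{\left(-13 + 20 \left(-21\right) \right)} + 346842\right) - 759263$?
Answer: $-412854$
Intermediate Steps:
$\left(T{\left(-13 + 20 \left(-21\right) \right)} + 346842\right) - 759263 = \left(\left(-13 + 20 \left(-21\right)\right) + 346842\right) - 759263 = \left(\left(-13 - 420\right) + 346842\right) - 759263 = \left(-433 + 346842\right) - 759263 = 346409 - 759263 = -412854$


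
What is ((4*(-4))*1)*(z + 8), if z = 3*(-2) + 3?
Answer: -80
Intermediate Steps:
z = -3 (z = -6 + 3 = -3)
((4*(-4))*1)*(z + 8) = ((4*(-4))*1)*(-3 + 8) = -16*1*5 = -16*5 = -80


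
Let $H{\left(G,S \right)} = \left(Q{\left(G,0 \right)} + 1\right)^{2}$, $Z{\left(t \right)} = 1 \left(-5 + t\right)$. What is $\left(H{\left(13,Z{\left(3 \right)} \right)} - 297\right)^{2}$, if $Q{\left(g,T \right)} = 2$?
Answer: $82944$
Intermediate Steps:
$Z{\left(t \right)} = -5 + t$
$H{\left(G,S \right)} = 9$ ($H{\left(G,S \right)} = \left(2 + 1\right)^{2} = 3^{2} = 9$)
$\left(H{\left(13,Z{\left(3 \right)} \right)} - 297\right)^{2} = \left(9 - 297\right)^{2} = \left(-288\right)^{2} = 82944$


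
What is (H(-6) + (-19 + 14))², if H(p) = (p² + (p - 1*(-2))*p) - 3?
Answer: 2704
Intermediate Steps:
H(p) = -3 + p² + p*(2 + p) (H(p) = (p² + (p + 2)*p) - 3 = (p² + (2 + p)*p) - 3 = (p² + p*(2 + p)) - 3 = -3 + p² + p*(2 + p))
(H(-6) + (-19 + 14))² = ((-3 + 2*(-6) + 2*(-6)²) + (-19 + 14))² = ((-3 - 12 + 2*36) - 5)² = ((-3 - 12 + 72) - 5)² = (57 - 5)² = 52² = 2704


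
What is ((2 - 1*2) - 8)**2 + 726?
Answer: 790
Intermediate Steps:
((2 - 1*2) - 8)**2 + 726 = ((2 - 2) - 8)**2 + 726 = (0 - 8)**2 + 726 = (-8)**2 + 726 = 64 + 726 = 790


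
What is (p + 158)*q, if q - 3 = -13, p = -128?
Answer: -300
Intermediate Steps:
q = -10 (q = 3 - 13 = -10)
(p + 158)*q = (-128 + 158)*(-10) = 30*(-10) = -300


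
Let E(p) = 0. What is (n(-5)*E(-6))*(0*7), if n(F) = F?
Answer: 0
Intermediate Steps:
(n(-5)*E(-6))*(0*7) = (-5*0)*(0*7) = 0*0 = 0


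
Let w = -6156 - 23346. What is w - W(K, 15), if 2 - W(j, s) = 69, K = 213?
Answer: -29435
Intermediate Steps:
W(j, s) = -67 (W(j, s) = 2 - 1*69 = 2 - 69 = -67)
w = -29502
w - W(K, 15) = -29502 - 1*(-67) = -29502 + 67 = -29435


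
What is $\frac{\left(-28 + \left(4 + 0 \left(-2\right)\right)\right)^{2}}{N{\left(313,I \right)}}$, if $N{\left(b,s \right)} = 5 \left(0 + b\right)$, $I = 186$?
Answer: $\frac{576}{1565} \approx 0.36805$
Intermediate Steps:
$N{\left(b,s \right)} = 5 b$
$\frac{\left(-28 + \left(4 + 0 \left(-2\right)\right)\right)^{2}}{N{\left(313,I \right)}} = \frac{\left(-28 + \left(4 + 0 \left(-2\right)\right)\right)^{2}}{5 \cdot 313} = \frac{\left(-28 + \left(4 + 0\right)\right)^{2}}{1565} = \left(-28 + 4\right)^{2} \cdot \frac{1}{1565} = \left(-24\right)^{2} \cdot \frac{1}{1565} = 576 \cdot \frac{1}{1565} = \frac{576}{1565}$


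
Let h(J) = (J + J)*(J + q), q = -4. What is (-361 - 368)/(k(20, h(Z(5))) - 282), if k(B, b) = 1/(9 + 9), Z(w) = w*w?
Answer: 13122/5075 ≈ 2.5856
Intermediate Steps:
Z(w) = w²
h(J) = 2*J*(-4 + J) (h(J) = (J + J)*(J - 4) = (2*J)*(-4 + J) = 2*J*(-4 + J))
k(B, b) = 1/18
(-361 - 368)/(k(20, h(Z(5))) - 282) = (-361 - 368)/(1/18 - 282) = -729/(-5075/18) = -729*(-18/5075) = 13122/5075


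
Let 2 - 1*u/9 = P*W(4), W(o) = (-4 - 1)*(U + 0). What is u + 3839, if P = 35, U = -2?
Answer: 707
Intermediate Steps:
W(o) = 10 (W(o) = (-4 - 1)*(-2 + 0) = -5*(-2) = 10)
u = -3132 (u = 18 - 315*10 = 18 - 9*350 = 18 - 3150 = -3132)
u + 3839 = -3132 + 3839 = 707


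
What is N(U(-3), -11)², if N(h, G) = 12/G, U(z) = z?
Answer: 144/121 ≈ 1.1901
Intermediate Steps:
N(U(-3), -11)² = (12/(-11))² = (12*(-1/11))² = (-12/11)² = 144/121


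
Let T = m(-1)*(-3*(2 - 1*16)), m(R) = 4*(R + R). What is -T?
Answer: 336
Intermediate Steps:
m(R) = 8*R (m(R) = 4*(2*R) = 8*R)
T = -336 (T = (8*(-1))*(-3*(2 - 1*16)) = -(-24)*(2 - 16) = -(-24)*(-14) = -8*42 = -336)
-T = -1*(-336) = 336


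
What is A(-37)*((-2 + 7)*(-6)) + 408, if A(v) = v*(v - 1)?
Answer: -41772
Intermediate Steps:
A(v) = v*(-1 + v)
A(-37)*((-2 + 7)*(-6)) + 408 = (-37*(-1 - 37))*((-2 + 7)*(-6)) + 408 = (-37*(-38))*(5*(-6)) + 408 = 1406*(-30) + 408 = -42180 + 408 = -41772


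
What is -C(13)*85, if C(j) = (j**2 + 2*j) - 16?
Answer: -15215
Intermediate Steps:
C(j) = -16 + j**2 + 2*j
-C(13)*85 = -(-16 + 13**2 + 2*13)*85 = -(-16 + 169 + 26)*85 = -179*85 = -1*15215 = -15215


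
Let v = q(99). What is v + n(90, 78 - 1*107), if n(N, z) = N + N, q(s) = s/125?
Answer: 22599/125 ≈ 180.79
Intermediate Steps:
q(s) = s/125 (q(s) = s*(1/125) = s/125)
v = 99/125 (v = (1/125)*99 = 99/125 ≈ 0.79200)
n(N, z) = 2*N
v + n(90, 78 - 1*107) = 99/125 + 2*90 = 99/125 + 180 = 22599/125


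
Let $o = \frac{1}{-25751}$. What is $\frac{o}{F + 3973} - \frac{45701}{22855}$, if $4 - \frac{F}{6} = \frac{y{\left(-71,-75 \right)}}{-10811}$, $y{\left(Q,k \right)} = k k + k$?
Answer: $- \frac{50892568500002422}{25451295320024035} \approx -1.9996$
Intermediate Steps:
$o = - \frac{1}{25751} \approx -3.8833 \cdot 10^{-5}$
$y{\left(Q,k \right)} = k + k^{2}$ ($y{\left(Q,k \right)} = k^{2} + k = k + k^{2}$)
$F = \frac{292764}{10811}$ ($F = 24 - 6 \frac{\left(-75\right) \left(1 - 75\right)}{-10811} = 24 - 6 \left(-75\right) \left(-74\right) \left(- \frac{1}{10811}\right) = 24 - 6 \cdot 5550 \left(- \frac{1}{10811}\right) = 24 - - \frac{33300}{10811} = 24 + \frac{33300}{10811} = \frac{292764}{10811} \approx 27.08$)
$\frac{o}{F + 3973} - \frac{45701}{22855} = - \frac{1}{25751 \left(\frac{292764}{10811} + 3973\right)} - \frac{45701}{22855} = - \frac{1}{25751 \cdot \frac{43244867}{10811}} - \frac{45701}{22855} = \left(- \frac{1}{25751}\right) \frac{10811}{43244867} - \frac{45701}{22855} = - \frac{10811}{1113598570117} - \frac{45701}{22855} = - \frac{50892568500002422}{25451295320024035}$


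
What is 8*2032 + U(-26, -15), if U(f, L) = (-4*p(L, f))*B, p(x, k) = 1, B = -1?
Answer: 16260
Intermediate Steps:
U(f, L) = 4 (U(f, L) = -4*1*(-1) = -4*(-1) = 4)
8*2032 + U(-26, -15) = 8*2032 + 4 = 16256 + 4 = 16260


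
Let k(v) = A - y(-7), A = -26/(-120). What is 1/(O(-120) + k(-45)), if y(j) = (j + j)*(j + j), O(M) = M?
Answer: -60/18947 ≈ -0.0031667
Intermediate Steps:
A = 13/60 (A = -26*(-1/120) = 13/60 ≈ 0.21667)
y(j) = 4*j² (y(j) = (2*j)*(2*j) = 4*j²)
k(v) = -11747/60 (k(v) = 13/60 - 4*(-7)² = 13/60 - 4*49 = 13/60 - 1*196 = 13/60 - 196 = -11747/60)
1/(O(-120) + k(-45)) = 1/(-120 - 11747/60) = 1/(-18947/60) = -60/18947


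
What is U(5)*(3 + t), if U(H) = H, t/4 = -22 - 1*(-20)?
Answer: -25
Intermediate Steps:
t = -8 (t = 4*(-22 - 1*(-20)) = 4*(-22 + 20) = 4*(-2) = -8)
U(5)*(3 + t) = 5*(3 - 8) = 5*(-5) = -25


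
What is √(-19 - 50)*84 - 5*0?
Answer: 84*I*√69 ≈ 697.76*I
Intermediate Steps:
√(-19 - 50)*84 - 5*0 = √(-69)*84 + 0 = (I*√69)*84 + 0 = 84*I*√69 + 0 = 84*I*√69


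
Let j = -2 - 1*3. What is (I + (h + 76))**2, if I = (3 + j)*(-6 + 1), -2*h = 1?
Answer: 29241/4 ≈ 7310.3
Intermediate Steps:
h = -1/2 (h = -1/2*1 = -1/2 ≈ -0.50000)
j = -5 (j = -2 - 3 = -5)
I = 10 (I = (3 - 5)*(-6 + 1) = -2*(-5) = 10)
(I + (h + 76))**2 = (10 + (-1/2 + 76))**2 = (10 + 151/2)**2 = (171/2)**2 = 29241/4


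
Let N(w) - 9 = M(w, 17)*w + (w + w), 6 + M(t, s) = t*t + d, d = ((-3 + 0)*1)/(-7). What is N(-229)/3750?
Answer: -5603809/1750 ≈ -3202.2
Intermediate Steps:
d = 3/7 (d = -3*1*(-⅐) = -3*(-⅐) = 3/7 ≈ 0.42857)
M(t, s) = -39/7 + t² (M(t, s) = -6 + (t*t + 3/7) = -6 + (t² + 3/7) = -6 + (3/7 + t²) = -39/7 + t²)
N(w) = 9 + 2*w + w*(-39/7 + w²) (N(w) = 9 + ((-39/7 + w²)*w + (w + w)) = 9 + (w*(-39/7 + w²) + 2*w) = 9 + (2*w + w*(-39/7 + w²)) = 9 + 2*w + w*(-39/7 + w²))
N(-229)/3750 = (9 + (-229)³ - 25/7*(-229))/3750 = (9 - 12008989 + 5725/7)*(1/3750) = -84057135/7*1/3750 = -5603809/1750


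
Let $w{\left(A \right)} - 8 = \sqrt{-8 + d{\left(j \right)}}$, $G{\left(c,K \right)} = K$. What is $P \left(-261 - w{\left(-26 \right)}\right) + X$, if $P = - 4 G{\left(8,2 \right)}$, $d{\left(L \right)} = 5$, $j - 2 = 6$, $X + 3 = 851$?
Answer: $3000 + 8 i \sqrt{3} \approx 3000.0 + 13.856 i$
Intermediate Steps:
$X = 848$ ($X = -3 + 851 = 848$)
$j = 8$ ($j = 2 + 6 = 8$)
$w{\left(A \right)} = 8 + i \sqrt{3}$ ($w{\left(A \right)} = 8 + \sqrt{-8 + 5} = 8 + \sqrt{-3} = 8 + i \sqrt{3}$)
$P = -8$ ($P = \left(-4\right) 2 = -8$)
$P \left(-261 - w{\left(-26 \right)}\right) + X = - 8 \left(-261 - \left(8 + i \sqrt{3}\right)\right) + 848 = - 8 \left(-269 - i \sqrt{3}\right) + 848 = \left(2152 + 8 i \sqrt{3}\right) + 848 = 3000 + 8 i \sqrt{3}$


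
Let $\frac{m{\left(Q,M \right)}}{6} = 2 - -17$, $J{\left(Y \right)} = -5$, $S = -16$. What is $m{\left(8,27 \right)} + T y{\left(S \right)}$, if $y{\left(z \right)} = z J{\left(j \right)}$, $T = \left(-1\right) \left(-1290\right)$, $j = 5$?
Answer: $103314$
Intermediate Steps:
$m{\left(Q,M \right)} = 114$ ($m{\left(Q,M \right)} = 6 \left(2 - -17\right) = 6 \left(2 + 17\right) = 6 \cdot 19 = 114$)
$T = 1290$
$y{\left(z \right)} = - 5 z$ ($y{\left(z \right)} = z \left(-5\right) = - 5 z$)
$m{\left(8,27 \right)} + T y{\left(S \right)} = 114 + 1290 \left(\left(-5\right) \left(-16\right)\right) = 114 + 1290 \cdot 80 = 114 + 103200 = 103314$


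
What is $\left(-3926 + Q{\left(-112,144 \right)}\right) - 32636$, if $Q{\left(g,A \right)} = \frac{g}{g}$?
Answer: $-36561$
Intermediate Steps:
$Q{\left(g,A \right)} = 1$
$\left(-3926 + Q{\left(-112,144 \right)}\right) - 32636 = \left(-3926 + 1\right) - 32636 = -3925 - 32636 = -36561$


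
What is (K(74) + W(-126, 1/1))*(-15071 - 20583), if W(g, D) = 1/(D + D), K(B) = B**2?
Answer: -195259131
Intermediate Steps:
W(g, D) = 1/(2*D)
(K(74) + W(-126, 1/1))*(-15071 - 20583) = (74**2 + 1/(2*(1/1)))*(-15071 - 20583) = (5476 + (1/2)/1)*(-35654) = (5476 + (1/2)*1)*(-35654) = (5476 + 1/2)*(-35654) = (10953/2)*(-35654) = -195259131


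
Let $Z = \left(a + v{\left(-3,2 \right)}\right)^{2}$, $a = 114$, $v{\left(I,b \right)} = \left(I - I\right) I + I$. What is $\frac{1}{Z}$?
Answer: $\frac{1}{12321} \approx 8.1162 \cdot 10^{-5}$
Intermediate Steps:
$v{\left(I,b \right)} = I$ ($v{\left(I,b \right)} = 0 I + I = 0 + I = I$)
$Z = 12321$ ($Z = \left(114 - 3\right)^{2} = 111^{2} = 12321$)
$\frac{1}{Z} = \frac{1}{12321}$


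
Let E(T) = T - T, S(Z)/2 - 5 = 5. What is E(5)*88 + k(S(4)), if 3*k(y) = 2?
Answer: ⅔ ≈ 0.66667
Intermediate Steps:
S(Z) = 20 (S(Z) = 10 + 2*5 = 10 + 10 = 20)
E(T) = 0
k(y) = ⅔ (k(y) = (⅓)*2 = ⅔)
E(5)*88 + k(S(4)) = 0*88 + ⅔ = 0 + ⅔ = ⅔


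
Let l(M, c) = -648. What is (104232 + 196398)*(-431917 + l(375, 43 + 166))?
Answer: -130042015950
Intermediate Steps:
(104232 + 196398)*(-431917 + l(375, 43 + 166)) = (104232 + 196398)*(-431917 - 648) = 300630*(-432565) = -130042015950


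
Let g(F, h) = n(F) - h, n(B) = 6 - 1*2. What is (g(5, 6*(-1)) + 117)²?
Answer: 16129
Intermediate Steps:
n(B) = 4 (n(B) = 6 - 2 = 4)
g(F, h) = 4 - h
(g(5, 6*(-1)) + 117)² = ((4 - 6*(-1)) + 117)² = ((4 - 1*(-6)) + 117)² = ((4 + 6) + 117)² = (10 + 117)² = 127² = 16129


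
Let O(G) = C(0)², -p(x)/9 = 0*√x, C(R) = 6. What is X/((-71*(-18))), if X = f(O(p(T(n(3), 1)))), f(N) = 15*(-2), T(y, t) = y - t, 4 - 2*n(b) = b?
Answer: -5/213 ≈ -0.023474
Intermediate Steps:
n(b) = 2 - b/2
p(x) = 0 (p(x) = -0*√x = -9*0 = 0)
O(G) = 36 (O(G) = 6² = 36)
f(N) = -30
X = -30
X/((-71*(-18))) = -30/((-71*(-18))) = -30/1278 = -30*1/1278 = -5/213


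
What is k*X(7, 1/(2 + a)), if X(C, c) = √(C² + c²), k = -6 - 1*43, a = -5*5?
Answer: -49*√25922/23 ≈ -343.01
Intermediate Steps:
a = -25
k = -49 (k = -6 - 43 = -49)
k*X(7, 1/(2 + a)) = -49*√(7² + (1/(2 - 25))²) = -49*√(49 + (1/(-23))²) = -49*√(49 + (-1/23)²) = -49*√(49 + 1/529) = -49*√25922/23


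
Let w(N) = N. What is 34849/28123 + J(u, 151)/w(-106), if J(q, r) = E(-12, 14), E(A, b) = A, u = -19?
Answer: 2015735/1490519 ≈ 1.3524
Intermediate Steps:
J(q, r) = -12
34849/28123 + J(u, 151)/w(-106) = 34849/28123 - 12/(-106) = 34849*(1/28123) - 12*(-1/106) = 34849/28123 + 6/53 = 2015735/1490519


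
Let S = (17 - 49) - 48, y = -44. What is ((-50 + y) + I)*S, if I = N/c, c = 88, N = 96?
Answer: 81760/11 ≈ 7432.7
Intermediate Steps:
S = -80 (S = -32 - 48 = -80)
I = 12/11 (I = 96/88 = 96*(1/88) = 12/11 ≈ 1.0909)
((-50 + y) + I)*S = ((-50 - 44) + 12/11)*(-80) = (-94 + 12/11)*(-80) = -1022/11*(-80) = 81760/11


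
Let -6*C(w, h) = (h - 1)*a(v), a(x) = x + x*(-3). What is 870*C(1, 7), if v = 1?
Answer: 1740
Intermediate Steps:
a(x) = -2*x (a(x) = x - 3*x = -2*x)
C(w, h) = -1/3 + h/3 (C(w, h) = -(h - 1)*(-2*1)/6 = -(-1 + h)*(-2)/6 = -(2 - 2*h)/6 = -1/3 + h/3)
870*C(1, 7) = 870*(-1/3 + (1/3)*7) = 870*(-1/3 + 7/3) = 870*2 = 1740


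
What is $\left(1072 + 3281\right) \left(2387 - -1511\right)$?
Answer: $16967994$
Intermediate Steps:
$\left(1072 + 3281\right) \left(2387 - -1511\right) = 4353 \left(2387 + 1511\right) = 4353 \cdot 3898 = 16967994$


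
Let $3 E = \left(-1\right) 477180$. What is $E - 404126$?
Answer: $-563186$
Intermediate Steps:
$E = -159060$ ($E = \frac{\left(-1\right) 477180}{3} = \frac{1}{3} \left(-477180\right) = -159060$)
$E - 404126 = -159060 - 404126 = -563186$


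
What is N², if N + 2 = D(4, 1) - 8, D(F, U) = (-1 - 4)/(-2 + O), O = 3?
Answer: 225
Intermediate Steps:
D(F, U) = -5 (D(F, U) = (-1 - 4)/(-2 + 3) = -5/1 = -5*1 = -5)
N = -15 (N = -2 + (-5 - 8) = -2 - 13 = -15)
N² = (-15)² = 225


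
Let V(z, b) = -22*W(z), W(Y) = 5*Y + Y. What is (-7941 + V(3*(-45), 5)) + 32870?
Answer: 42749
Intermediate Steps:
W(Y) = 6*Y
V(z, b) = -132*z
(-7941 + V(3*(-45), 5)) + 32870 = (-7941 - 396*(-45)) + 32870 = (-7941 - 132*(-135)) + 32870 = (-7941 + 17820) + 32870 = 9879 + 32870 = 42749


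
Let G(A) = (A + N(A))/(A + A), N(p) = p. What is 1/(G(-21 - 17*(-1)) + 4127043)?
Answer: 1/4127044 ≈ 2.4230e-7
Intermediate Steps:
G(A) = 1 (G(A) = (A + A)/(A + A) = (2*A)/((2*A)) = (2*A)*(1/(2*A)) = 1)
1/(G(-21 - 17*(-1)) + 4127043) = 1/(1 + 4127043) = 1/4127044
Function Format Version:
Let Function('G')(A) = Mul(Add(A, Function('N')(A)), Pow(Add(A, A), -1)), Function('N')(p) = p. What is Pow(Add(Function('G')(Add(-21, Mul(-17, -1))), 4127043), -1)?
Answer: Rational(1, 4127044) ≈ 2.4230e-7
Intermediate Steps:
Function('G')(A) = 1 (Function('G')(A) = Mul(Add(A, A), Pow(Add(A, A), -1)) = Mul(Mul(2, A), Pow(Mul(2, A), -1)) = Mul(Mul(2, A), Mul(Rational(1, 2), Pow(A, -1))) = 1)
Pow(Add(Function('G')(Add(-21, Mul(-17, -1))), 4127043), -1) = Pow(Add(1, 4127043), -1) = Pow(4127044, -1) = Rational(1, 4127044)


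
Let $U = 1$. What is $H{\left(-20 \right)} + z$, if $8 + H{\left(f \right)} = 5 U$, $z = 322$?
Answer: $319$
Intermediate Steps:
$H{\left(f \right)} = -3$ ($H{\left(f \right)} = -8 + 5 \cdot 1 = -8 + 5 = -3$)
$H{\left(-20 \right)} + z = -3 + 322 = 319$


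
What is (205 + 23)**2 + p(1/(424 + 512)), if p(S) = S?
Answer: 48657025/936 ≈ 51984.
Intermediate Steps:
(205 + 23)**2 + p(1/(424 + 512)) = (205 + 23)**2 + 1/(424 + 512) = 228**2 + 1/936 = 51984 + 1/936 = 48657025/936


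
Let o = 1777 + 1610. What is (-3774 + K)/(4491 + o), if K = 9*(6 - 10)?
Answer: -635/1313 ≈ -0.48363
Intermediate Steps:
o = 3387
K = -36 (K = 9*(-4) = -36)
(-3774 + K)/(4491 + o) = (-3774 - 36)/(4491 + 3387) = -3810/7878 = -3810*1/7878 = -635/1313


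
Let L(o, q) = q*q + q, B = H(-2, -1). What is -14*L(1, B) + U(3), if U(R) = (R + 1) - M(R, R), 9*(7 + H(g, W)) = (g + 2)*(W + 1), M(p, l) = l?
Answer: -587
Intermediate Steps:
H(g, W) = -7 + (1 + W)*(2 + g)/9 (H(g, W) = -7 + ((g + 2)*(W + 1))/9 = -7 + ((2 + g)*(1 + W))/9 = -7 + ((1 + W)*(2 + g))/9 = -7 + (1 + W)*(2 + g)/9)
U(R) = 1 (U(R) = (R + 1) - R = (1 + R) - R = 1)
B = -7 (B = -61/9 + (⅑)*(-2) + (2/9)*(-1) + (⅑)*(-1)*(-2) = -61/9 - 2/9 - 2/9 + 2/9 = -7)
L(o, q) = q + q² (L(o, q) = q² + q = q + q²)
-14*L(1, B) + U(3) = -(-98)*(1 - 7) + 1 = -(-98)*(-6) + 1 = -14*42 + 1 = -588 + 1 = -587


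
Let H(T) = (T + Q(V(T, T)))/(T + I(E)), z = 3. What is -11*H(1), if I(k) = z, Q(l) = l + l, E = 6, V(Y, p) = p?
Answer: -33/4 ≈ -8.2500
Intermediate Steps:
Q(l) = 2*l
I(k) = 3
H(T) = 3*T/(3 + T) (H(T) = (T + 2*T)/(T + 3) = (3*T)/(3 + T) = 3*T/(3 + T))
-11*H(1) = -33/(3 + 1) = -33/4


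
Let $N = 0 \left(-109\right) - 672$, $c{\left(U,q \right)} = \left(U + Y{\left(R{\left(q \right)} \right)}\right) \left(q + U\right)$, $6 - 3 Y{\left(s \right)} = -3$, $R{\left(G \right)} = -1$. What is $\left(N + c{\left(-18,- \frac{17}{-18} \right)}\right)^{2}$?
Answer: $\frac{6235009}{36} \approx 1.7319 \cdot 10^{5}$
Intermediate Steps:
$Y{\left(s \right)} = 3$ ($Y{\left(s \right)} = 2 - -1 = 2 + 1 = 3$)
$c{\left(U,q \right)} = \left(3 + U\right) \left(U + q\right)$ ($c{\left(U,q \right)} = \left(U + 3\right) \left(q + U\right) = \left(3 + U\right) \left(U + q\right)$)
$N = -672$ ($N = 0 - 672 = -672$)
$\left(N + c{\left(-18,- \frac{17}{-18} \right)}\right)^{2} = \left(-672 + \left(\left(-18\right)^{2} + 3 \left(-18\right) + 3 \left(- \frac{17}{-18}\right) - 18 \left(- \frac{17}{-18}\right)\right)\right)^{2} = \left(-672 + \left(324 - 54 + 3 \left(\left(-17\right) \left(- \frac{1}{18}\right)\right) - 18 \left(\left(-17\right) \left(- \frac{1}{18}\right)\right)\right)\right)^{2} = \left(-672 + \left(324 - 54 + 3 \cdot \frac{17}{18} - 17\right)\right)^{2} = \left(-672 + \left(324 - 54 + \frac{17}{6} - 17\right)\right)^{2} = \left(-672 + \frac{1535}{6}\right)^{2} = \left(- \frac{2497}{6}\right)^{2} = \frac{6235009}{36}$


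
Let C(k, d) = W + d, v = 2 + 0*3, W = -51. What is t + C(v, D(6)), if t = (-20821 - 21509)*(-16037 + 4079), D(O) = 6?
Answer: 506182095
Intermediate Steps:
v = 2 (v = 2 + 0 = 2)
C(k, d) = -51 + d
t = 506182140 (t = -42330*(-11958) = 506182140)
t + C(v, D(6)) = 506182140 + (-51 + 6) = 506182140 - 45 = 506182095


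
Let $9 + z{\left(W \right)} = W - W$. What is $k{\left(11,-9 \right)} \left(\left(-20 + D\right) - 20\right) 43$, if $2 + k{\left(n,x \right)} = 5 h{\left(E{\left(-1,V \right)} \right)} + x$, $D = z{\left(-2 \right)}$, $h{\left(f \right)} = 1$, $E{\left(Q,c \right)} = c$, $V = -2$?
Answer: $12642$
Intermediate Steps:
$z{\left(W \right)} = -9$ ($z{\left(W \right)} = -9 + \left(W - W\right) = -9 + 0 = -9$)
$D = -9$
$k{\left(n,x \right)} = 3 + x$ ($k{\left(n,x \right)} = -2 + \left(5 \cdot 1 + x\right) = -2 + \left(5 + x\right) = 3 + x$)
$k{\left(11,-9 \right)} \left(\left(-20 + D\right) - 20\right) 43 = \left(3 - 9\right) \left(\left(-20 - 9\right) - 20\right) 43 = - 6 \left(-29 - 20\right) 43 = \left(-6\right) \left(-49\right) 43 = 294 \cdot 43 = 12642$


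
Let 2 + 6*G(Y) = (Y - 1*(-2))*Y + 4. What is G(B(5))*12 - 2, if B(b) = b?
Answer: 72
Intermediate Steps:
G(Y) = 1/3 + Y*(2 + Y)/6 (G(Y) = -1/3 + ((Y - 1*(-2))*Y + 4)/6 = -1/3 + ((Y + 2)*Y + 4)/6 = -1/3 + ((2 + Y)*Y + 4)/6 = -1/3 + (Y*(2 + Y) + 4)/6 = -1/3 + (4 + Y*(2 + Y))/6 = -1/3 + (2/3 + Y*(2 + Y)/6) = 1/3 + Y*(2 + Y)/6)
G(B(5))*12 - 2 = (1/3 + (1/3)*5 + (1/6)*5**2)*12 - 2 = (1/3 + 5/3 + (1/6)*25)*12 - 2 = (1/3 + 5/3 + 25/6)*12 - 2 = (37/6)*12 - 2 = 74 - 2 = 72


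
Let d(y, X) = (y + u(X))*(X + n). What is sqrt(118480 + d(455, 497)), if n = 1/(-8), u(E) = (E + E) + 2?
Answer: sqrt(13431130)/4 ≈ 916.21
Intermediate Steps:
u(E) = 2 + 2*E (u(E) = 2*E + 2 = 2 + 2*E)
n = -1/8 ≈ -0.12500
d(y, X) = (-1/8 + X)*(2 + y + 2*X) (d(y, X) = (y + (2 + 2*X))*(X - 1/8) = (2 + y + 2*X)*(-1/8 + X) = (-1/8 + X)*(2 + y + 2*X))
sqrt(118480 + d(455, 497)) = sqrt(118480 + (-1/4 + 2*497**2 - 1/8*455 + (7/4)*497 + 497*455)) = sqrt(118480 + (-1/4 + 2*247009 - 455/8 + 3479/4 + 226135)) = sqrt(118480 + (-1/4 + 494018 - 455/8 + 3479/4 + 226135)) = sqrt(118480 + 5767725/8) = sqrt(6715565/8) = sqrt(13431130)/4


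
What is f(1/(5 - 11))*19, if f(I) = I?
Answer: -19/6 ≈ -3.1667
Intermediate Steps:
f(1/(5 - 11))*19 = 19/(5 - 11) = 19/(-6) = -⅙*19 = -19/6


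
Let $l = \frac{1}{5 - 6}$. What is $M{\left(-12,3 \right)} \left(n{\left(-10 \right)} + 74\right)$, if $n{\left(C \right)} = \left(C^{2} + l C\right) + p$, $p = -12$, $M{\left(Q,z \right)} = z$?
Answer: $516$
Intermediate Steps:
$l = -1$ ($l = \frac{1}{-1} = -1$)
$n{\left(C \right)} = -12 + C^{2} - C$ ($n{\left(C \right)} = \left(C^{2} - C\right) - 12 = -12 + C^{2} - C$)
$M{\left(-12,3 \right)} \left(n{\left(-10 \right)} + 74\right) = 3 \left(\left(-12 + \left(-10\right)^{2} - -10\right) + 74\right) = 3 \left(\left(-12 + 100 + 10\right) + 74\right) = 3 \left(98 + 74\right) = 3 \cdot 172 = 516$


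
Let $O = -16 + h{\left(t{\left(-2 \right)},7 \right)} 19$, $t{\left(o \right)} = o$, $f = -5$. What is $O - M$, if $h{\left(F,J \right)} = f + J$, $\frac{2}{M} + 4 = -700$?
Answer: $\frac{7745}{352} \approx 22.003$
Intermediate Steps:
$M = - \frac{1}{352}$ ($M = \frac{2}{-4 - 700} = \frac{2}{-704} = 2 \left(- \frac{1}{704}\right) = - \frac{1}{352} \approx -0.0028409$)
$h{\left(F,J \right)} = -5 + J$
$O = 22$ ($O = -16 + \left(-5 + 7\right) 19 = -16 + 2 \cdot 19 = -16 + 38 = 22$)
$O - M = 22 - - \frac{1}{352} = 22 + \frac{1}{352} = \frac{7745}{352}$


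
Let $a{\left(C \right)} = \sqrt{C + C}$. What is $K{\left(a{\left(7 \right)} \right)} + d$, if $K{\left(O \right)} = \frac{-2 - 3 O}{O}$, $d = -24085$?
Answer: $-24088 - \frac{\sqrt{14}}{7} \approx -24089.0$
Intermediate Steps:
$a{\left(C \right)} = \sqrt{2} \sqrt{C}$ ($a{\left(C \right)} = \sqrt{2 C} = \sqrt{2} \sqrt{C}$)
$K{\left(O \right)} = \frac{-2 - 3 O}{O}$
$K{\left(a{\left(7 \right)} \right)} + d = \left(-3 - \frac{2}{\sqrt{2} \sqrt{7}}\right) - 24085 = \left(-3 - \frac{2}{\sqrt{14}}\right) - 24085 = \left(-3 - 2 \frac{\sqrt{14}}{14}\right) - 24085 = \left(-3 - \frac{\sqrt{14}}{7}\right) - 24085 = -24088 - \frac{\sqrt{14}}{7}$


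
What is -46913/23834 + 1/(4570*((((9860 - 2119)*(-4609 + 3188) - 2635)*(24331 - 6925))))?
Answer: -20529272351676432997/10429831330971283440 ≈ -1.9683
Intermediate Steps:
-46913/23834 + 1/(4570*((((9860 - 2119)*(-4609 + 3188) - 2635)*(24331 - 6925)))) = -46913*1/23834 + 1/(4570*(((7741*(-1421) - 2635)*17406))) = -46913/23834 + 1/(4570*(((-10999961 - 2635)*17406))) = -46913/23834 + 1/(4570*((-11002596*17406))) = -46913/23834 + (1/4570)/(-191511185976) = -46913/23834 + (1/4570)*(-1/191511185976) = -46913/23834 - 1/875206119910320 = -20529272351676432997/10429831330971283440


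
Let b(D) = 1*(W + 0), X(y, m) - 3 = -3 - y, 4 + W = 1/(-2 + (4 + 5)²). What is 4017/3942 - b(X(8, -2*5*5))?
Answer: 519691/103806 ≈ 5.0064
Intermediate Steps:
W = -315/79 (W = -4 + 1/(-2 + (4 + 5)²) = -4 + 1/(-2 + 9²) = -4 + 1/(-2 + 81) = -4 + 1/79 = -315/79 ≈ -3.9873)
X(y, m) = -y (X(y, m) = 3 + (-3 - y) = -y)
b(D) = -315/79 (b(D) = 1*(-315/79 + 0) = 1*(-315/79) = -315/79)
4017/3942 - b(X(8, -2*5*5)) = 4017/3942 - 1*(-315/79) = 4017*(1/3942) + 315/79 = 1339/1314 + 315/79 = 519691/103806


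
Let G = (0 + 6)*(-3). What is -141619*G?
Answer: 2549142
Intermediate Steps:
G = -18 (G = 6*(-3) = -18)
-141619*G = -141619*(-18) = -1*(-2549142) = 2549142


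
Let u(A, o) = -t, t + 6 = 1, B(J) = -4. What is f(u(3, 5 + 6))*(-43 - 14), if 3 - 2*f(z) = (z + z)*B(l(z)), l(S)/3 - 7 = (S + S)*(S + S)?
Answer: -2451/2 ≈ -1225.5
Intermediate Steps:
l(S) = 21 + 12*S² (l(S) = 21 + 3*((S + S)*(S + S)) = 21 + 3*((2*S)*(2*S)) = 21 + 3*(4*S²) = 21 + 12*S²)
t = -5 (t = -6 + 1 = -5)
u(A, o) = 5 (u(A, o) = -1*(-5) = 5)
f(z) = 3/2 + 4*z (f(z) = 3/2 - (z + z)*(-4)/2 = 3/2 - 2*z*(-4)/2 = 3/2 - (-4)*z = 3/2 + 4*z)
f(u(3, 5 + 6))*(-43 - 14) = (3/2 + 4*5)*(-43 - 14) = (3/2 + 20)*(-57) = (43/2)*(-57) = -2451/2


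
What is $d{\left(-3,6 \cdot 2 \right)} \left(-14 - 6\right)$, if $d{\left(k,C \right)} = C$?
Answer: $-240$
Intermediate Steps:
$d{\left(-3,6 \cdot 2 \right)} \left(-14 - 6\right) = 6 \cdot 2 \left(-14 - 6\right) = 12 \left(-20\right) = -240$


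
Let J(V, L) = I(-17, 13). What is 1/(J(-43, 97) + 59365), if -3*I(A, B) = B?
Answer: 3/178082 ≈ 1.6846e-5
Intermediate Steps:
I(A, B) = -B/3
J(V, L) = -13/3 (J(V, L) = -⅓*13 = -13/3)
1/(J(-43, 97) + 59365) = 1/(-13/3 + 59365) = 1/(178082/3) = 3/178082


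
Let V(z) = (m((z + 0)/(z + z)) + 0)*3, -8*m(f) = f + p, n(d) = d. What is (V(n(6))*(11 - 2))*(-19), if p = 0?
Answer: 513/16 ≈ 32.063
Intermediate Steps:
m(f) = -f/8 (m(f) = -(f + 0)/8 = -f/8)
V(z) = -3/16 (V(z) = (-(z + 0)/(8*(z + z)) + 0)*3 = (-z/(8*(2*z)) + 0)*3 = (-z*1/(2*z)/8 + 0)*3 = (-⅛*½ + 0)*3 = (-1/16 + 0)*3 = -1/16*3 = -3/16)
(V(n(6))*(11 - 2))*(-19) = -3*(11 - 2)/16*(-19) = -3/16*9*(-19) = -27/16*(-19) = 513/16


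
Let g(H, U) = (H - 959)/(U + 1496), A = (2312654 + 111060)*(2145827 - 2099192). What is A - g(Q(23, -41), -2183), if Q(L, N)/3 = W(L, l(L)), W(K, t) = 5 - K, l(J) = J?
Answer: 77651542940917/687 ≈ 1.1303e+11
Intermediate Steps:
Q(L, N) = 15 - 3*L (Q(L, N) = 3*(5 - L) = 15 - 3*L)
A = 113029902390 (A = 2423714*46635 = 113029902390)
g(H, U) = (-959 + H)/(1496 + U)
A - g(Q(23, -41), -2183) = 113029902390 - (-959 + (15 - 3*23))/(1496 - 2183) = 113029902390 - (-959 + (15 - 69))/(-687) = 113029902390 - (-1)*(-959 - 54)/687 = 113029902390 - (-1)*(-1013)/687 = 113029902390 - 1*1013/687 = 113029902390 - 1013/687 = 77651542940917/687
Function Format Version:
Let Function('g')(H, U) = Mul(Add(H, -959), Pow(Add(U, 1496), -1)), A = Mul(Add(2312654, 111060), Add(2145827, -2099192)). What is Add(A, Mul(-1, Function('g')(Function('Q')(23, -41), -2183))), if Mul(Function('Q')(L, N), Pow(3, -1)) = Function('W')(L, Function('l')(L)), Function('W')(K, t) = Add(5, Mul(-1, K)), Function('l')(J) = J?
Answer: Rational(77651542940917, 687) ≈ 1.1303e+11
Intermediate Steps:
Function('Q')(L, N) = Add(15, Mul(-3, L)) (Function('Q')(L, N) = Mul(3, Add(5, Mul(-1, L))) = Add(15, Mul(-3, L)))
A = 113029902390 (A = Mul(2423714, 46635) = 113029902390)
Function('g')(H, U) = Mul(Pow(Add(1496, U), -1), Add(-959, H)) (Function('g')(H, U) = Mul(Add(-959, H), Pow(Add(1496, U), -1)) = Mul(Pow(Add(1496, U), -1), Add(-959, H)))
Add(A, Mul(-1, Function('g')(Function('Q')(23, -41), -2183))) = Add(113029902390, Mul(-1, Mul(Pow(Add(1496, -2183), -1), Add(-959, Add(15, Mul(-3, 23)))))) = Add(113029902390, Mul(-1, Mul(Pow(-687, -1), Add(-959, Add(15, -69))))) = Add(113029902390, Mul(-1, Mul(Rational(-1, 687), Add(-959, -54)))) = Add(113029902390, Mul(-1, Mul(Rational(-1, 687), -1013))) = Add(113029902390, Mul(-1, Rational(1013, 687))) = Add(113029902390, Rational(-1013, 687)) = Rational(77651542940917, 687)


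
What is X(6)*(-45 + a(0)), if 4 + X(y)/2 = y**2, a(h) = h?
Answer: -2880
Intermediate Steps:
X(y) = -8 + 2*y**2
X(6)*(-45 + a(0)) = (-8 + 2*6**2)*(-45 + 0) = (-8 + 2*36)*(-45) = (-8 + 72)*(-45) = 64*(-45) = -2880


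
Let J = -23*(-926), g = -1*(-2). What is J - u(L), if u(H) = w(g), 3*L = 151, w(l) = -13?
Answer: 21311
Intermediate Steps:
g = 2
J = 21298
L = 151/3 (L = (⅓)*151 = 151/3 ≈ 50.333)
u(H) = -13
J - u(L) = 21298 - 1*(-13) = 21298 + 13 = 21311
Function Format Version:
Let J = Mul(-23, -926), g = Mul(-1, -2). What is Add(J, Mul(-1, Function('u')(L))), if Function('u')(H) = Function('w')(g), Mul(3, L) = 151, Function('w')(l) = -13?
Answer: 21311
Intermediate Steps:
g = 2
J = 21298
L = Rational(151, 3) (L = Mul(Rational(1, 3), 151) = Rational(151, 3) ≈ 50.333)
Function('u')(H) = -13
Add(J, Mul(-1, Function('u')(L))) = Add(21298, Mul(-1, -13)) = Add(21298, 13) = 21311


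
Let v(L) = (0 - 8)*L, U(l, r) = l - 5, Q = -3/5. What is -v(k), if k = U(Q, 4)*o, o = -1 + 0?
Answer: 224/5 ≈ 44.800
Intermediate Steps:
Q = -3/5 (Q = -3*1/5 = -3/5 ≈ -0.60000)
o = -1
U(l, r) = -5 + l
k = 28/5 (k = (-5 - 3/5)*(-1) = -28/5*(-1) = 28/5 ≈ 5.6000)
v(L) = -8*L
-v(k) = -(-8)*28/5 = -1*(-224/5) = 224/5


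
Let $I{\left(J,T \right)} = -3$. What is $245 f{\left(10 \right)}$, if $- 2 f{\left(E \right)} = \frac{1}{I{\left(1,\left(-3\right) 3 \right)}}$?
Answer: $\frac{245}{6} \approx 40.833$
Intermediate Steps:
$f{\left(E \right)} = \frac{1}{6}$ ($f{\left(E \right)} = - \frac{1}{2 \left(-3\right)} = \left(- \frac{1}{2}\right) \left(- \frac{1}{3}\right) = \frac{1}{6}$)
$245 f{\left(10 \right)} = 245 \cdot \frac{1}{6} = \frac{245}{6}$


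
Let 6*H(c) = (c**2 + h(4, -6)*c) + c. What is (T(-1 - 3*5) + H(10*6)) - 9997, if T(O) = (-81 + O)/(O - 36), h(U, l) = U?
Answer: -485947/52 ≈ -9345.1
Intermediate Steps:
T(O) = (-81 + O)/(-36 + O)
H(c) = c**2/6 + 5*c/6 (H(c) = ((c**2 + 4*c) + c)/6 = (c**2 + 5*c)/6 = c**2/6 + 5*c/6)
(T(-1 - 3*5) + H(10*6)) - 9997 = ((-81 + (-1 - 3*5))/(-36 + (-1 - 3*5)) + (10*6)*(5 + 10*6)/6) - 9997 = ((-81 + (-1 - 15))/(-36 + (-1 - 15)) + (1/6)*60*(5 + 60)) - 9997 = ((-81 - 16)/(-36 - 16) + (1/6)*60*65) - 9997 = (-97/(-52) + 650) - 9997 = (-1/52*(-97) + 650) - 9997 = (97/52 + 650) - 9997 = 33897/52 - 9997 = -485947/52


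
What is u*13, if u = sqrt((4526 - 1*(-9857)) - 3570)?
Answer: 13*sqrt(10813) ≈ 1351.8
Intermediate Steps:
u = sqrt(10813) (u = sqrt((4526 + 9857) - 3570) = sqrt(14383 - 3570) = sqrt(10813) ≈ 103.99)
u*13 = sqrt(10813)*13 = 13*sqrt(10813)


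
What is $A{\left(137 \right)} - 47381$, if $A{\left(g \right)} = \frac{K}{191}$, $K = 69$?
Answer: $- \frac{9049702}{191} \approx -47381.0$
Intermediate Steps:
$A{\left(g \right)} = \frac{69}{191}$
$A{\left(137 \right)} - 47381 = \frac{69}{191} - 47381 = - \frac{9049702}{191}$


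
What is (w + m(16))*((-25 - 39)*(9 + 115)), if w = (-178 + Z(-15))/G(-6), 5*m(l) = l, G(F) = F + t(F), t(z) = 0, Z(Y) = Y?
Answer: -4210048/15 ≈ -2.8067e+5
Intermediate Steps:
G(F) = F (G(F) = F + 0 = F)
m(l) = l/5
w = 193/6 (w = (-178 - 15)/(-6) = -193*(-⅙) = 193/6 ≈ 32.167)
(w + m(16))*((-25 - 39)*(9 + 115)) = (193/6 + (⅕)*16)*((-25 - 39)*(9 + 115)) = (193/6 + 16/5)*(-64*124) = (1061/30)*(-7936) = -4210048/15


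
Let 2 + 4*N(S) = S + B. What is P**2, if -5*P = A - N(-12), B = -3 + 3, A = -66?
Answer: 625/4 ≈ 156.25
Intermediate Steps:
B = 0
N(S) = -1/2 + S/4 (N(S) = -1/2 + (S + 0)/4 = -1/2 + S/4)
P = 25/2 (P = -(-66 - (-1/2 + (1/4)*(-12)))/5 = -(-66 - (-1/2 - 3))/5 = -(-66 - 1*(-7/2))/5 = -(-66 + 7/2)/5 = -1/5*(-125/2) = 25/2 ≈ 12.500)
P**2 = (25/2)**2 = 625/4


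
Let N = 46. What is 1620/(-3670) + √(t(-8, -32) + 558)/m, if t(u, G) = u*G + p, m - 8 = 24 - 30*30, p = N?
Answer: -162/367 - √215/434 ≈ -0.47520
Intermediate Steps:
p = 46
m = -868 (m = 8 + (24 - 30*30) = 8 + (24 - 900) = 8 - 876 = -868)
t(u, G) = 46 + G*u (t(u, G) = u*G + 46 = G*u + 46 = 46 + G*u)
1620/(-3670) + √(t(-8, -32) + 558)/m = 1620/(-3670) + √((46 - 32*(-8)) + 558)/(-868) = 1620*(-1/3670) + √((46 + 256) + 558)*(-1/868) = -162/367 + √(302 + 558)*(-1/868) = -162/367 + √860*(-1/868) = -162/367 + (2*√215)*(-1/868) = -162/367 - √215/434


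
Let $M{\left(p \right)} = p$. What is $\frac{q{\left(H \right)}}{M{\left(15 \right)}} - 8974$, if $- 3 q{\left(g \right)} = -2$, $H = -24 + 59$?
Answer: $- \frac{403828}{45} \approx -8974.0$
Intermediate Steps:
$H = 35$
$q{\left(g \right)} = \frac{2}{3}$ ($q{\left(g \right)} = \left(- \frac{1}{3}\right) \left(-2\right) = \frac{2}{3}$)
$\frac{q{\left(H \right)}}{M{\left(15 \right)}} - 8974 = \frac{2}{3 \cdot 15} - 8974 = \frac{2}{3} \cdot \frac{1}{15} - 8974 = \frac{2}{45} - 8974 = - \frac{403828}{45}$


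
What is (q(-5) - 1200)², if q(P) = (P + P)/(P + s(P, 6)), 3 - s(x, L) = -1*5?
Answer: 13032100/9 ≈ 1.4480e+6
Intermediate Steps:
s(x, L) = 8 (s(x, L) = 3 - (-1)*5 = 3 - 1*(-5) = 3 + 5 = 8)
q(P) = 2*P/(8 + P) (q(P) = (P + P)/(P + 8) = (2*P)/(8 + P) = 2*P/(8 + P))
(q(-5) - 1200)² = (2*(-5)/(8 - 5) - 1200)² = (2*(-5)/3 - 1200)² = (2*(-5)*(⅓) - 1200)² = (-10/3 - 1200)² = (-3610/3)² = 13032100/9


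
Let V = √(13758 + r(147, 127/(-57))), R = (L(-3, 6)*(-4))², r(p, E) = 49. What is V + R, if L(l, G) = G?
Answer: 576 + √13807 ≈ 693.50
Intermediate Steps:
R = 576 (R = (6*(-4))² = (-24)² = 576)
V = √13807 (V = √(13758 + 49) = √13807 ≈ 117.50)
V + R = √13807 + 576 = 576 + √13807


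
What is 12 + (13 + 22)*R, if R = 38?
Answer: 1342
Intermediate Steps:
12 + (13 + 22)*R = 12 + (13 + 22)*38 = 12 + 35*38 = 12 + 1330 = 1342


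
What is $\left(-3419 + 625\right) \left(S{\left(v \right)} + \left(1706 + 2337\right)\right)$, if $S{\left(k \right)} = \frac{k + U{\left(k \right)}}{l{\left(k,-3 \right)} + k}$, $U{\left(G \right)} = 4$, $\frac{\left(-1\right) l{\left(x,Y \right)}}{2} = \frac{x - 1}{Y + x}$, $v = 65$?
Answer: $- \frac{22044749408}{1951} \approx -1.1299 \cdot 10^{7}$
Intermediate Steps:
$l{\left(x,Y \right)} = - \frac{2 \left(-1 + x\right)}{Y + x}$ ($l{\left(x,Y \right)} = - 2 \frac{x - 1}{Y + x} = - 2 \frac{-1 + x}{Y + x} = - \frac{2 \left(-1 + x\right)}{Y + x}$)
$S{\left(k \right)} = \frac{4 + k}{k + \frac{2 \left(1 - k\right)}{-3 + k}}$ ($S{\left(k \right)} = \frac{k + 4}{\frac{2 \left(1 - k\right)}{-3 + k} + k} = \frac{4 + k}{k + \frac{2 \left(1 - k\right)}{-3 + k}}$)
$\left(-3419 + 625\right) \left(S{\left(v \right)} + \left(1706 + 2337\right)\right) = \left(-3419 + 625\right) \left(\frac{-12 + 65 + 65^{2}}{2 + 65^{2} - 325} + \left(1706 + 2337\right)\right) = - 2794 \left(\frac{-12 + 65 + 4225}{2 + 4225 - 325} + 4043\right) = - 2794 \left(\frac{1}{3902} \cdot 4278 + 4043\right) = - 2794 \left(\frac{2139}{1951} + 4043\right) = \left(-2794\right) \frac{7890032}{1951} = - \frac{22044749408}{1951}$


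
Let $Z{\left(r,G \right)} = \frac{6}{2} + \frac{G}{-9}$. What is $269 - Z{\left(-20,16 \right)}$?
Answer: $\frac{2410}{9} \approx 267.78$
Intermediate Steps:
$Z{\left(r,G \right)} = 3 - \frac{G}{9}$ ($Z{\left(r,G \right)} = 6 \cdot \frac{1}{2} + G \left(- \frac{1}{9}\right) = 3 - \frac{G}{9}$)
$269 - Z{\left(-20,16 \right)} = 269 - \left(3 - \frac{16}{9}\right) = 269 - \frac{11}{9} = \frac{2410}{9}$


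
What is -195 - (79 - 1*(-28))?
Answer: -302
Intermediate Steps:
-195 - (79 - 1*(-28)) = -195 - (79 + 28) = -195 - 1*107 = -195 - 107 = -302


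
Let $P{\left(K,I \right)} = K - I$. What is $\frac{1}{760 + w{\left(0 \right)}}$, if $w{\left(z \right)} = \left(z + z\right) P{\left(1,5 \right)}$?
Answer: $\frac{1}{760} \approx 0.0013158$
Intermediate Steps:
$w{\left(z \right)} = - 8 z$ ($w{\left(z \right)} = \left(z + z\right) \left(1 - 5\right) = 2 z \left(1 - 5\right) = 2 z \left(-4\right) = - 8 z$)
$\frac{1}{760 + w{\left(0 \right)}} = \frac{1}{760 - 0} = \frac{1}{760 + 0} = \frac{1}{760}$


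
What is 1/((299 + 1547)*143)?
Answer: 1/263978 ≈ 3.7882e-6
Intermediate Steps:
1/((299 + 1547)*143) = 1/(1846*143) = 1/263978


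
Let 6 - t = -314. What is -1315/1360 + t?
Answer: 86777/272 ≈ 319.03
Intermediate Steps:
t = 320 (t = 6 - 1*(-314) = 6 + 314 = 320)
-1315/1360 + t = -1315/1360 + 320 = -1315*1/1360 + 320 = -263/272 + 320 = 86777/272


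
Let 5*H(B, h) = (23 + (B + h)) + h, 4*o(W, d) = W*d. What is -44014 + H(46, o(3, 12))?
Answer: -219983/5 ≈ -43997.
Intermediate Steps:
o(W, d) = W*d/4 (o(W, d) = (W*d)/4 = W*d/4)
H(B, h) = 23/5 + B/5 + 2*h/5 (H(B, h) = ((23 + (B + h)) + h)/5 = ((23 + B + h) + h)/5 = (23 + B + 2*h)/5 = 23/5 + B/5 + 2*h/5)
-44014 + H(46, o(3, 12)) = -44014 + (23/5 + (⅕)*46 + 2*((¼)*3*12)/5) = -44014 + (23/5 + 46/5 + (⅖)*9) = -44014 + (23/5 + 46/5 + 18/5) = -44014 + 87/5 = -219983/5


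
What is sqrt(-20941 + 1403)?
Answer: I*sqrt(19538) ≈ 139.78*I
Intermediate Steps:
sqrt(-20941 + 1403) = sqrt(-19538) = I*sqrt(19538)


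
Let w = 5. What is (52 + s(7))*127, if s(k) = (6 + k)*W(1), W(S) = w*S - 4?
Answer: 8255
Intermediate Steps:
W(S) = -4 + 5*S (W(S) = 5*S - 4 = -4 + 5*S)
s(k) = 6 + k (s(k) = (6 + k)*(-4 + 5*1) = (6 + k)*(-4 + 5) = (6 + k)*1 = 6 + k)
(52 + s(7))*127 = (52 + (6 + 7))*127 = (52 + 13)*127 = 65*127 = 8255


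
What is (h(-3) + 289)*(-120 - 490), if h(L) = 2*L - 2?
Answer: -171410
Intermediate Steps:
h(L) = -2 + 2*L
(h(-3) + 289)*(-120 - 490) = ((-2 + 2*(-3)) + 289)*(-120 - 490) = ((-2 - 6) + 289)*(-610) = (-8 + 289)*(-610) = 281*(-610) = -171410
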